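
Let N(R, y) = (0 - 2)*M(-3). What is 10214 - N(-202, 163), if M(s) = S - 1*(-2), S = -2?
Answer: 10214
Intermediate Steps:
M(s) = 0 (M(s) = -2 - 1*(-2) = -2 + 2 = 0)
N(R, y) = 0 (N(R, y) = (0 - 2)*0 = -2*0 = 0)
10214 - N(-202, 163) = 10214 - 1*0 = 10214 + 0 = 10214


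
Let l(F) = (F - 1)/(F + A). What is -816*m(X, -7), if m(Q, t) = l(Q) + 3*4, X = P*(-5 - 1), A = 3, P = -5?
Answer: -115600/11 ≈ -10509.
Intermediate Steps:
X = 30 (X = -5*(-5 - 1) = -5*(-6) = 30)
l(F) = (-1 + F)/(3 + F) (l(F) = (F - 1)/(F + 3) = (-1 + F)/(3 + F))
m(Q, t) = 12 + (-1 + Q)/(3 + Q) (m(Q, t) = (-1 + Q)/(3 + Q) + 3*4 = (-1 + Q)/(3 + Q) + 12 = 12 + (-1 + Q)/(3 + Q))
-816*m(X, -7) = -816*(35 + 13*30)/(3 + 30) = -816*(35 + 390)/33 = -272*425/11 = -816*425/33 = -115600/11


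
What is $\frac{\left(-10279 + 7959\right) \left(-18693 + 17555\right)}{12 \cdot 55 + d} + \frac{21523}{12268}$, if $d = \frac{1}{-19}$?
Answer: $\frac{615670051617}{153828452} \approx 4002.3$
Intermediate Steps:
$d = - \frac{1}{19} \approx -0.052632$
$\frac{\left(-10279 + 7959\right) \left(-18693 + 17555\right)}{12 \cdot 55 + d} + \frac{21523}{12268} = \frac{\left(-10279 + 7959\right) \left(-18693 + 17555\right)}{12 \cdot 55 - \frac{1}{19}} + \frac{21523}{12268} = \frac{\left(-2320\right) \left(-1138\right)}{660 - \frac{1}{19}} + 21523 \cdot \frac{1}{12268} = \frac{2640160}{\frac{12539}{19}} + \frac{21523}{12268} = 2640160 \cdot \frac{19}{12539} + \frac{21523}{12268} = \frac{50163040}{12539} + \frac{21523}{12268} = \frac{615670051617}{153828452}$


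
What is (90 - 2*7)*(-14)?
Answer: -1064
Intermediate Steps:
(90 - 2*7)*(-14) = (90 - 14)*(-14) = 76*(-14) = -1064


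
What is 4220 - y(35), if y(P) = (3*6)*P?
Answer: 3590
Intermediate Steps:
y(P) = 18*P
4220 - y(35) = 4220 - 18*35 = 4220 - 1*630 = 4220 - 630 = 3590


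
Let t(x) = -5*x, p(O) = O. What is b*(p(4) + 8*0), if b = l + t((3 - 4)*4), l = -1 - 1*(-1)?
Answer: 80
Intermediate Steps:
l = 0 (l = -1 + 1 = 0)
b = 20 (b = 0 - 5*(3 - 4)*4 = 0 - (-5)*4 = 0 - 5*(-4) = 0 + 20 = 20)
b*(p(4) + 8*0) = 20*(4 + 8*0) = 20*(4 + 0) = 20*4 = 80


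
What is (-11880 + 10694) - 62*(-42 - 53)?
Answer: 4704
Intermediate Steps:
(-11880 + 10694) - 62*(-42 - 53) = -1186 - 62*(-95) = -1186 - 1*(-5890) = -1186 + 5890 = 4704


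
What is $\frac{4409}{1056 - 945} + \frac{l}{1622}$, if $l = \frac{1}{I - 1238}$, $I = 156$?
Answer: $\frac{7737812525}{194805444} \approx 39.721$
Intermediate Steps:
$l = - \frac{1}{1082}$ ($l = \frac{1}{156 - 1238} = \frac{1}{-1082} = - \frac{1}{1082} \approx -0.00092421$)
$\frac{4409}{1056 - 945} + \frac{l}{1622} = \frac{4409}{1056 - 945} - \frac{1}{1082 \cdot 1622} = \frac{4409}{111} - \frac{1}{1755004} = \frac{7737812525}{194805444}$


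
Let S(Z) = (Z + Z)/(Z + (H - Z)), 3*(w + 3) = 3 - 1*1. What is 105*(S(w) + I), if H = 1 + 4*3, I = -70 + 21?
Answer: -67375/13 ≈ -5182.7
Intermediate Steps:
I = -49
H = 13 (H = 1 + 12 = 13)
w = -7/3 (w = -3 + (3 - 1*1)/3 = -3 + (3 - 1)/3 = -3 + (⅓)*2 = -3 + ⅔ = -7/3 ≈ -2.3333)
S(Z) = 2*Z/13 (S(Z) = (Z + Z)/(Z + (13 - Z)) = (2*Z)/13 = (2*Z)*(1/13) = 2*Z/13)
105*(S(w) + I) = 105*((2/13)*(-7/3) - 49) = 105*(-14/39 - 49) = 105*(-1925/39) = -67375/13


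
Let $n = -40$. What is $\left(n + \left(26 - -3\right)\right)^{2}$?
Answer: $121$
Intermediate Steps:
$\left(n + \left(26 - -3\right)\right)^{2} = \left(-40 + \left(26 - -3\right)\right)^{2} = \left(-40 + \left(26 + 3\right)\right)^{2} = \left(-40 + 29\right)^{2} = \left(-11\right)^{2} = 121$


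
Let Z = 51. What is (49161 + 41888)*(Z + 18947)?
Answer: 1729748902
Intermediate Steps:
(49161 + 41888)*(Z + 18947) = (49161 + 41888)*(51 + 18947) = 91049*18998 = 1729748902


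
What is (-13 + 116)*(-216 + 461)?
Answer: 25235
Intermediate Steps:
(-13 + 116)*(-216 + 461) = 103*245 = 25235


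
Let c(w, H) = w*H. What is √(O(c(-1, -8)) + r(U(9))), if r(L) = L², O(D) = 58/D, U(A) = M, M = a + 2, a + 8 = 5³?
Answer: 3*√6297/2 ≈ 119.03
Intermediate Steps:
a = 117 (a = -8 + 5³ = -8 + 125 = 117)
M = 119 (M = 117 + 2 = 119)
c(w, H) = H*w
U(A) = 119
√(O(c(-1, -8)) + r(U(9))) = √(58/((-8*(-1))) + 119²) = √(58/8 + 14161) = √(58*(⅛) + 14161) = √(29/4 + 14161) = √(56673/4) = 3*√6297/2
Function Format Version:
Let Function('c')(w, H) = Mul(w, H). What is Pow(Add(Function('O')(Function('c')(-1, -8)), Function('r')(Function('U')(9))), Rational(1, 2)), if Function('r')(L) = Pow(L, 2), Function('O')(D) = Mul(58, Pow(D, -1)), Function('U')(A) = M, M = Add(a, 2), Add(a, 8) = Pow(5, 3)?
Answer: Mul(Rational(3, 2), Pow(6297, Rational(1, 2))) ≈ 119.03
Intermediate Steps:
a = 117 (a = Add(-8, Pow(5, 3)) = Add(-8, 125) = 117)
M = 119 (M = Add(117, 2) = 119)
Function('c')(w, H) = Mul(H, w)
Function('U')(A) = 119
Pow(Add(Function('O')(Function('c')(-1, -8)), Function('r')(Function('U')(9))), Rational(1, 2)) = Pow(Add(Mul(58, Pow(Mul(-8, -1), -1)), Pow(119, 2)), Rational(1, 2)) = Pow(Add(Mul(58, Pow(8, -1)), 14161), Rational(1, 2)) = Pow(Add(Mul(58, Rational(1, 8)), 14161), Rational(1, 2)) = Pow(Add(Rational(29, 4), 14161), Rational(1, 2)) = Pow(Rational(56673, 4), Rational(1, 2)) = Mul(Rational(3, 2), Pow(6297, Rational(1, 2)))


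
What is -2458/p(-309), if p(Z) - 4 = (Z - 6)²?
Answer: -2458/99229 ≈ -0.024771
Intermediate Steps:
p(Z) = 4 + (-6 + Z)² (p(Z) = 4 + (Z - 6)² = 4 + (-6 + Z)²)
-2458/p(-309) = -2458/(4 + (-6 - 309)²) = -2458/(4 + (-315)²) = -2458/(4 + 99225) = -2458/99229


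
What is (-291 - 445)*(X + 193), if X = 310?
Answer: -370208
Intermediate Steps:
(-291 - 445)*(X + 193) = (-291 - 445)*(310 + 193) = -736*503 = -370208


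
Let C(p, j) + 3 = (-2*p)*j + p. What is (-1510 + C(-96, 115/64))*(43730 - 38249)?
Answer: -6927984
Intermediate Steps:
C(p, j) = -3 + p - 2*j*p (C(p, j) = -3 + ((-2*p)*j + p) = -3 + (-2*j*p + p) = -3 + (p - 2*j*p) = -3 + p - 2*j*p)
(-1510 + C(-96, 115/64))*(43730 - 38249) = (-1510 + (-3 - 96 - 2*115/64*(-96)))*(43730 - 38249) = (-1510 + (-3 - 96 - 2*115*(1/64)*(-96)))*5481 = (-1510 + (-3 - 96 - 2*115/64*(-96)))*5481 = (-1510 + (-3 - 96 + 345))*5481 = (-1510 + 246)*5481 = -1264*5481 = -6927984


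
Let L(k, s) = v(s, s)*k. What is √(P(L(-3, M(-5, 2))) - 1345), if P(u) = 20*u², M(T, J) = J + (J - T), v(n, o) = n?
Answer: √13235 ≈ 115.04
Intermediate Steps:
M(T, J) = -T + 2*J
L(k, s) = k*s (L(k, s) = s*k = k*s)
√(P(L(-3, M(-5, 2))) - 1345) = √(20*(-3*(-1*(-5) + 2*2))² - 1345) = √(20*(-3*(5 + 4))² - 1345) = √(20*(-3*9)² - 1345) = √(20*(-27)² - 1345) = √(20*729 - 1345) = √(14580 - 1345) = √13235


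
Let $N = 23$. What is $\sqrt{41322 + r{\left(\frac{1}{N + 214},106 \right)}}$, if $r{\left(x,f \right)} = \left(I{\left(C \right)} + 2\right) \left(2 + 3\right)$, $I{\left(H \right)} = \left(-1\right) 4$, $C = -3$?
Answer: $4 \sqrt{2582} \approx 203.25$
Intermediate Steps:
$I{\left(H \right)} = -4$
$r{\left(x,f \right)} = -10$ ($r{\left(x,f \right)} = \left(-4 + 2\right) \left(2 + 3\right) = \left(-2\right) 5 = -10$)
$\sqrt{41322 + r{\left(\frac{1}{N + 214},106 \right)}} = \sqrt{41322 - 10} = \sqrt{41312} = 4 \sqrt{2582}$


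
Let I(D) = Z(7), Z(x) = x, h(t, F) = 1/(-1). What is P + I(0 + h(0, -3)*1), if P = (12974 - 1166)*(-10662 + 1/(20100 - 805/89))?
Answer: -225115596685543/1788095 ≈ -1.2590e+8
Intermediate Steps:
h(t, F) = -1 (h(t, F) = 1*(-1) = -1)
I(D) = 7
P = -225115609202208/1788095 (P = 11808*(-10662 + 1/(20100 - 805*1/89)) = 11808*(-10662 + 1/(20100 - 805/89)) = 11808*(-10662 + 1/(1788095/89)) = 11808*(-10662 + 89/1788095) = 11808*(-19064668801/1788095) = -225115609202208/1788095 ≈ -1.2590e+8)
P + I(0 + h(0, -3)*1) = -225115609202208/1788095 + 7 = -225115596685543/1788095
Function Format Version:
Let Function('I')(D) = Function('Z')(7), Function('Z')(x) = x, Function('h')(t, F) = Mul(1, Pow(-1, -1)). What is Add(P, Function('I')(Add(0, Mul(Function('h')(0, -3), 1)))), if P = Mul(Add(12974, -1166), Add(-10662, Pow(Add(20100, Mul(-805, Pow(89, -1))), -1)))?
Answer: Rational(-225115596685543, 1788095) ≈ -1.2590e+8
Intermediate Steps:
Function('h')(t, F) = -1 (Function('h')(t, F) = Mul(1, -1) = -1)
Function('I')(D) = 7
P = Rational(-225115609202208, 1788095) (P = Mul(11808, Add(-10662, Pow(Add(20100, Mul(-805, Rational(1, 89))), -1))) = Mul(11808, Add(-10662, Pow(Add(20100, Rational(-805, 89)), -1))) = Mul(11808, Add(-10662, Pow(Rational(1788095, 89), -1))) = Mul(11808, Add(-10662, Rational(89, 1788095))) = Mul(11808, Rational(-19064668801, 1788095)) = Rational(-225115609202208, 1788095) ≈ -1.2590e+8)
Add(P, Function('I')(Add(0, Mul(Function('h')(0, -3), 1)))) = Add(Rational(-225115609202208, 1788095), 7) = Rational(-225115596685543, 1788095)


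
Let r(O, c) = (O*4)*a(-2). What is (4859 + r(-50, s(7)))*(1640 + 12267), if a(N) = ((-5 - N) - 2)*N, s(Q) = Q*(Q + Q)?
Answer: 39760113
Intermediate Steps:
s(Q) = 2*Q² (s(Q) = Q*(2*Q) = 2*Q²)
a(N) = N*(-7 - N) (a(N) = (-7 - N)*N = N*(-7 - N))
r(O, c) = 40*O (r(O, c) = (O*4)*(-1*(-2)*(7 - 2)) = (4*O)*(-1*(-2)*5) = (4*O)*10 = 40*O)
(4859 + r(-50, s(7)))*(1640 + 12267) = (4859 + 40*(-50))*(1640 + 12267) = (4859 - 2000)*13907 = 2859*13907 = 39760113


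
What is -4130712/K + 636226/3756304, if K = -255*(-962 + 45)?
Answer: -2561239683623/146392557640 ≈ -17.496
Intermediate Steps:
K = 233835 (K = -255*(-917) = 233835)
-4130712/K + 636226/3756304 = -4130712/233835 + 636226/3756304 = -4130712*1/233835 + 636226*(1/3756304) = -1376904/77945 + 318113/1878152 = -2561239683623/146392557640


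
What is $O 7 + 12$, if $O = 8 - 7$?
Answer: $19$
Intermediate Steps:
$O = 1$ ($O = 8 - 7 = 1$)
$O 7 + 12 = 1 \cdot 7 + 12 = 7 + 12 = 19$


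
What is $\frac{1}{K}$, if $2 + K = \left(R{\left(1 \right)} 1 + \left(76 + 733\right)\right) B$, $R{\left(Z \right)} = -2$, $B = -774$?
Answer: $- \frac{1}{624620} \approx -1.601 \cdot 10^{-6}$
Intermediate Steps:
$K = -624620$ ($K = -2 + \left(\left(-2\right) 1 + \left(76 + 733\right)\right) \left(-774\right) = -2 + \left(-2 + 809\right) \left(-774\right) = -2 + 807 \left(-774\right) = -2 - 624618 = -624620$)
$\frac{1}{K} = \frac{1}{-624620} = - \frac{1}{624620}$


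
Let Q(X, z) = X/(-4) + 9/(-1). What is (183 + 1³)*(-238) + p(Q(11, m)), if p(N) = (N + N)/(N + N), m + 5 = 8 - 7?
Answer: -43791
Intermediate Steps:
m = -4 (m = -5 + (8 - 7) = -5 + 1 = -4)
Q(X, z) = -9 - X/4 (Q(X, z) = X*(-¼) + 9*(-1) = -X/4 - 9 = -9 - X/4)
p(N) = 1 (p(N) = (2*N)/((2*N)) = (2*N)*(1/(2*N)) = 1)
(183 + 1³)*(-238) + p(Q(11, m)) = (183 + 1³)*(-238) + 1 = (183 + 1)*(-238) + 1 = 184*(-238) + 1 = -43792 + 1 = -43791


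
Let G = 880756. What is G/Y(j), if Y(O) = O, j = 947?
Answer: 880756/947 ≈ 930.05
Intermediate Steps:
G/Y(j) = 880756/947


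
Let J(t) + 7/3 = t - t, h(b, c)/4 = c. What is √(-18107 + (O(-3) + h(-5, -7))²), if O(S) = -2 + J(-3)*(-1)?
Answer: I*√156074/3 ≈ 131.69*I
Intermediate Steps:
h(b, c) = 4*c
J(t) = -7/3 (J(t) = -7/3 + (t - t) = -7/3 + 0 = -7/3)
O(S) = ⅓ (O(S) = -2 - 7/3*(-1) = -2 + 7/3 = ⅓)
√(-18107 + (O(-3) + h(-5, -7))²) = √(-18107 + (⅓ + 4*(-7))²) = √(-18107 + (⅓ - 28)²) = √(-18107 + (-83/3)²) = √(-18107 + 6889/9) = √(-156074/9) = I*√156074/3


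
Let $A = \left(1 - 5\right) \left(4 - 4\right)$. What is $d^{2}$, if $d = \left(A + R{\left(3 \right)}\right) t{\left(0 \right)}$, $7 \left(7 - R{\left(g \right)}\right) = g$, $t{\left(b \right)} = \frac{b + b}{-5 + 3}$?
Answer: $0$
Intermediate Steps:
$A = 0$ ($A = \left(-4\right) 0 = 0$)
$t{\left(b \right)} = - b$ ($t{\left(b \right)} = \frac{2 b}{-2} = 2 b \left(- \frac{1}{2}\right) = - b$)
$R{\left(g \right)} = 7 - \frac{g}{7}$
$d = 0$ ($d = \left(0 + \left(7 - \frac{3}{7}\right)\right) \left(\left(-1\right) 0\right) = \left(0 + \left(7 - \frac{3}{7}\right)\right) 0 = \left(0 + \frac{46}{7}\right) 0 = \frac{46}{7} \cdot 0 = 0$)
$d^{2} = 0^{2} = 0$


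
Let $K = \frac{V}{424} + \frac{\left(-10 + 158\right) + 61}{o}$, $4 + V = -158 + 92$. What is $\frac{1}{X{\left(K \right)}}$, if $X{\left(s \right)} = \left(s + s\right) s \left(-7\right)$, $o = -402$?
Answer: $- \frac{907891272}{5963984047} \approx -0.15223$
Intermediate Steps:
$V = -70$ ($V = -4 + \left(-158 + 92\right) = -4 - 66 = -70$)
$K = - \frac{29189}{42612}$ ($K = - \frac{70}{424} + \frac{\left(-10 + 158\right) + 61}{-402} = \left(-70\right) \frac{1}{424} + \left(148 + 61\right) \left(- \frac{1}{402}\right) = - \frac{35}{212} + 209 \left(- \frac{1}{402}\right) = - \frac{35}{212} - \frac{209}{402} = - \frac{29189}{42612} \approx -0.68499$)
$X{\left(s \right)} = - 14 s^{2}$ ($X{\left(s \right)} = 2 s s \left(-7\right) = 2 s^{2} \left(-7\right) = - 14 s^{2}$)
$\frac{1}{X{\left(K \right)}} = \frac{1}{\left(-14\right) \left(- \frac{29189}{42612}\right)^{2}} = \frac{1}{\left(-14\right) \frac{851997721}{1815782544}} = \frac{1}{- \frac{5963984047}{907891272}} = - \frac{907891272}{5963984047}$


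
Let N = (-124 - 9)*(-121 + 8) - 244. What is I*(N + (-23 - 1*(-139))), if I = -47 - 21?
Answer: -1013268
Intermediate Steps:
I = -68
N = 14785 (N = -133*(-113) - 244 = 15029 - 244 = 14785)
I*(N + (-23 - 1*(-139))) = -68*(14785 + (-23 - 1*(-139))) = -68*(14785 + (-23 + 139)) = -68*(14785 + 116) = -68*14901 = -1013268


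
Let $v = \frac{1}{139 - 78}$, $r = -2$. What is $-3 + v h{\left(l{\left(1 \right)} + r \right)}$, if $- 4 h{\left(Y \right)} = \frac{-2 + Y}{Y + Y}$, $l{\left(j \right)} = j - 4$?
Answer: $- \frac{7327}{2440} \approx -3.0029$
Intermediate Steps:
$l{\left(j \right)} = -4 + j$
$v = \frac{1}{61} \approx 0.016393$
$h{\left(Y \right)} = - \frac{-2 + Y}{8 Y}$ ($h{\left(Y \right)} = - \frac{\left(-2 + Y\right) \frac{1}{Y + Y}}{4} = - \frac{\left(-2 + Y\right) \frac{1}{2 Y}}{4} = - \frac{\frac{1}{2} \frac{1}{Y} \left(-2 + Y\right)}{4} = - \frac{-2 + Y}{8 Y}$)
$-3 + v h{\left(l{\left(1 \right)} + r \right)} = -3 + \frac{\frac{1}{8} \frac{1}{\left(-4 + 1\right) - 2} \left(2 - \left(\left(-4 + 1\right) - 2\right)\right)}{61} = -3 + \frac{\frac{1}{8} \frac{1}{-3 - 2} \left(2 - \left(-3 - 2\right)\right)}{61} = -3 + \frac{\frac{1}{8} \frac{1}{-5} \left(2 - -5\right)}{61} = -3 + \frac{\frac{1}{8} \left(- \frac{1}{5}\right) \left(2 + 5\right)}{61} = -3 + \frac{\frac{1}{8} \left(- \frac{1}{5}\right) 7}{61} = -3 + \frac{1}{61} \left(- \frac{7}{40}\right) = -3 - \frac{7}{2440} = - \frac{7327}{2440}$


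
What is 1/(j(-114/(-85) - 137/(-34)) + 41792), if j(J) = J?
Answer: 170/7105553 ≈ 2.3925e-5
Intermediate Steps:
1/(j(-114/(-85) - 137/(-34)) + 41792) = 1/((-114/(-85) - 137/(-34)) + 41792) = 1/((-114*(-1/85) - 137*(-1/34)) + 41792) = 1/((114/85 + 137/34) + 41792) = 1/(913/170 + 41792) = 1/(7105553/170) = 170/7105553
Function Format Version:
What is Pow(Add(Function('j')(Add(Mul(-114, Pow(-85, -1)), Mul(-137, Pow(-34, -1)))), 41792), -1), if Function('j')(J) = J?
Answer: Rational(170, 7105553) ≈ 2.3925e-5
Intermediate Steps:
Pow(Add(Function('j')(Add(Mul(-114, Pow(-85, -1)), Mul(-137, Pow(-34, -1)))), 41792), -1) = Pow(Add(Add(Mul(-114, Pow(-85, -1)), Mul(-137, Pow(-34, -1))), 41792), -1) = Pow(Add(Add(Mul(-114, Rational(-1, 85)), Mul(-137, Rational(-1, 34))), 41792), -1) = Pow(Add(Add(Rational(114, 85), Rational(137, 34)), 41792), -1) = Pow(Add(Rational(913, 170), 41792), -1) = Pow(Rational(7105553, 170), -1) = Rational(170, 7105553)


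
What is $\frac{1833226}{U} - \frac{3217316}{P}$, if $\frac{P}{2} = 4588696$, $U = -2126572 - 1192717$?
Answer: $- \frac{6875858808729}{7615604078572} \approx -0.90286$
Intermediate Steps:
$U = -3319289$
$P = 9177392$ ($P = 2 \cdot 4588696 = 9177392$)
$\frac{1833226}{U} - \frac{3217316}{P} = \frac{1833226}{-3319289} - \frac{3217316}{9177392} = 1833226 \left(- \frac{1}{3319289}\right) - \frac{804329}{2294348} = - \frac{1833226}{3319289} - \frac{804329}{2294348} = - \frac{6875858808729}{7615604078572}$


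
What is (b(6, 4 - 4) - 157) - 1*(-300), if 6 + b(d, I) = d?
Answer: 143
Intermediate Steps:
b(d, I) = -6 + d
(b(6, 4 - 4) - 157) - 1*(-300) = ((-6 + 6) - 157) - 1*(-300) = (0 - 157) + 300 = -157 + 300 = 143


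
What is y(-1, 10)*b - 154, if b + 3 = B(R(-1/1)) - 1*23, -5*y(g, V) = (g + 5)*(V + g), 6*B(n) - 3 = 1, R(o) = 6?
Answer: 142/5 ≈ 28.400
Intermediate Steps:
B(n) = ⅔ (B(n) = ½ + (⅙)*1 = ½ + ⅙ = ⅔)
y(g, V) = -(5 + g)*(V + g)/5 (y(g, V) = -(g + 5)*(V + g)/5 = -(5 + g)*(V + g)/5)
b = -76/3 (b = -3 + (⅔ - 1*23) = -3 + (⅔ - 23) = -3 - 67/3 = -76/3 ≈ -25.333)
y(-1, 10)*b - 154 = (-1*10 - 1*(-1) - ⅕*(-1)² - ⅕*10*(-1))*(-76/3) - 154 = (-10 + 1 - ⅕*1 + 2)*(-76/3) - 154 = (-10 + 1 - ⅕ + 2)*(-76/3) - 154 = -36/5*(-76/3) - 154 = 912/5 - 154 = 142/5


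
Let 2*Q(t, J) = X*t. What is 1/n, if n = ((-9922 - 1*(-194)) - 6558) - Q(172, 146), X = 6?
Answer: -1/16802 ≈ -5.9517e-5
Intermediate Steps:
Q(t, J) = 3*t (Q(t, J) = (6*t)/2 = 3*t)
n = -16802 (n = ((-9922 - 1*(-194)) - 6558) - 3*172 = ((-9922 + 194) - 6558) - 1*516 = (-9728 - 6558) - 516 = -16286 - 516 = -16802)
1/n = 1/(-16802) = -1/16802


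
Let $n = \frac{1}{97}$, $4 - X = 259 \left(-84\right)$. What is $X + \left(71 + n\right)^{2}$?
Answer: $\frac{252184384}{9409} \approx 26802.0$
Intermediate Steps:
$X = 21760$ ($X = 4 - 259 \left(-84\right) = 4 - -21756 = 4 + 21756 = 21760$)
$n = \frac{1}{97} \approx 0.010309$
$X + \left(71 + n\right)^{2} = 21760 + \left(71 + \frac{1}{97}\right)^{2} = 21760 + \left(\frac{6888}{97}\right)^{2} = 21760 + \frac{47444544}{9409} = \frac{252184384}{9409}$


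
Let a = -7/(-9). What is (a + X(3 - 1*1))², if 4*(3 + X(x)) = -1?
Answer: 7921/1296 ≈ 6.1119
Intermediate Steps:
X(x) = -13/4 (X(x) = -3 + (¼)*(-1) = -3 - ¼ = -13/4)
a = 7/9 (a = -7*(-⅑) = 7/9 ≈ 0.77778)
(a + X(3 - 1*1))² = (7/9 - 13/4)² = (-89/36)² = 7921/1296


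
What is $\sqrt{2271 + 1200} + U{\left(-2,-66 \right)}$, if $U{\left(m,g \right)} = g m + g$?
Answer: $66 + \sqrt{3471} \approx 124.92$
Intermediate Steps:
$U{\left(m,g \right)} = g + g m$
$\sqrt{2271 + 1200} + U{\left(-2,-66 \right)} = \sqrt{2271 + 1200} - 66 \left(1 - 2\right) = \sqrt{3471} - -66 = \sqrt{3471} + 66 = 66 + \sqrt{3471}$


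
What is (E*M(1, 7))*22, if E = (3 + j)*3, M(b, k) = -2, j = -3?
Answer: 0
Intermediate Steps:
E = 0 (E = (3 - 3)*3 = 0*3 = 0)
(E*M(1, 7))*22 = (0*(-2))*22 = 0*22 = 0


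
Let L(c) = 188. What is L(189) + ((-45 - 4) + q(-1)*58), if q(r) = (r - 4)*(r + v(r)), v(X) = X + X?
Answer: 1009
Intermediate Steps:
v(X) = 2*X
q(r) = 3*r*(-4 + r) (q(r) = (r - 4)*(r + 2*r) = (-4 + r)*(3*r) = 3*r*(-4 + r))
L(189) + ((-45 - 4) + q(-1)*58) = 188 + ((-45 - 4) + (3*(-1)*(-4 - 1))*58) = 188 + (-49 + (3*(-1)*(-5))*58) = 188 + (-49 + 15*58) = 188 + (-49 + 870) = 188 + 821 = 1009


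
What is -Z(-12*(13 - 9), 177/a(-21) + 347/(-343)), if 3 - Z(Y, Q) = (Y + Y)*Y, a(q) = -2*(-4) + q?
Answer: 4605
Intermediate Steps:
a(q) = 8 + q
Z(Y, Q) = 3 - 2*Y**2 (Z(Y, Q) = 3 - (Y + Y)*Y = 3 - 2*Y*Y = 3 - 2*Y**2)
-Z(-12*(13 - 9), 177/a(-21) + 347/(-343)) = -(3 - 2*144*(13 - 9)**2) = -(3 - 2*(-12*4)**2) = -(3 - 2*(-48)**2) = -(3 - 2*2304) = -(3 - 4608) = -1*(-4605) = 4605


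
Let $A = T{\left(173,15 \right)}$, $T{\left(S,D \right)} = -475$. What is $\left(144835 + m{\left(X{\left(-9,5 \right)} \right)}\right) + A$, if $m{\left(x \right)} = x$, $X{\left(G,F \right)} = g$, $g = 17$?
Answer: $144377$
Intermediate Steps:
$A = -475$
$X{\left(G,F \right)} = 17$
$\left(144835 + m{\left(X{\left(-9,5 \right)} \right)}\right) + A = \left(144835 + 17\right) - 475 = 144852 - 475 = 144377$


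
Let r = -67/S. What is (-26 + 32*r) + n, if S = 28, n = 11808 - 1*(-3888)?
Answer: 109154/7 ≈ 15593.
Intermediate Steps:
n = 15696 (n = 11808 + 3888 = 15696)
r = -67/28 ≈ -2.3929
(-26 + 32*r) + n = (-26 + 32*(-67/28)) + 15696 = (-26 - 536/7) + 15696 = -718/7 + 15696 = 109154/7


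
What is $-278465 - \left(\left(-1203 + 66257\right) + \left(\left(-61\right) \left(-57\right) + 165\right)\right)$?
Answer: $-347161$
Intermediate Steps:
$-278465 - \left(\left(-1203 + 66257\right) + \left(\left(-61\right) \left(-57\right) + 165\right)\right) = -278465 - \left(65054 + \left(3477 + 165\right)\right) = -278465 - \left(65054 + 3642\right) = -278465 - 68696 = -347161$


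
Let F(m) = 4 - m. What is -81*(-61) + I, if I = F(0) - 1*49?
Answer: 4896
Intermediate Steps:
I = -45 (I = (4 - 1*0) - 1*49 = (4 + 0) - 49 = 4 - 49 = -45)
-81*(-61) + I = -81*(-61) - 45 = 4941 - 45 = 4896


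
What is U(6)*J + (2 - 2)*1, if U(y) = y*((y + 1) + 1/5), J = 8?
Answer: 1728/5 ≈ 345.60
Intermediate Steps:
U(y) = y*(6/5 + y) (U(y) = y*((1 + y) + ⅕) = y*(6/5 + y))
U(6)*J + (2 - 2)*1 = ((⅕)*6*(6 + 5*6))*8 + (2 - 2)*1 = ((⅕)*6*(6 + 30))*8 + 0*1 = ((⅕)*6*36)*8 + 0 = (216/5)*8 + 0 = 1728/5 + 0 = 1728/5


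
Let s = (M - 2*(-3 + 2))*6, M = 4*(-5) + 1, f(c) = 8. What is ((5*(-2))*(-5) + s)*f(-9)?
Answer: -416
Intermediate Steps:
M = -19 (M = -20 + 1 = -19)
s = -102 (s = (-19 - 2*(-3 + 2))*6 = (-19 - 2*(-1))*6 = (-19 + 2)*6 = -17*6 = -102)
((5*(-2))*(-5) + s)*f(-9) = ((5*(-2))*(-5) - 102)*8 = (-10*(-5) - 102)*8 = (50 - 102)*8 = -52*8 = -416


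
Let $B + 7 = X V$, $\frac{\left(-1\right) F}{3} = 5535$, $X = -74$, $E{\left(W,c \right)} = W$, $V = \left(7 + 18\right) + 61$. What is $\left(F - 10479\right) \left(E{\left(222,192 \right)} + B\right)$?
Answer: $166539516$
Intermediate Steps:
$V = 86$ ($V = 25 + 61 = 86$)
$F = -16605$ ($F = \left(-3\right) 5535 = -16605$)
$B = -6371$ ($B = -7 - 6364 = -6371$)
$\left(F - 10479\right) \left(E{\left(222,192 \right)} + B\right) = \left(-16605 - 10479\right) \left(222 - 6371\right) = \left(-27084\right) \left(-6149\right) = 166539516$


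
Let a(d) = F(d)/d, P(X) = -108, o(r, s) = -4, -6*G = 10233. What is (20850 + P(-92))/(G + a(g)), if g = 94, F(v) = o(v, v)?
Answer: -1949748/160321 ≈ -12.162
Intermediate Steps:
G = -3411/2 (G = -⅙*10233 = -3411/2 ≈ -1705.5)
F(v) = -4
a(d) = -4/d
(20850 + P(-92))/(G + a(g)) = (20850 - 108)/(-3411/2 - 4/94) = 20742/(-3411/2 - 4*1/94) = 20742/(-3411/2 - 2/47) = 20742/(-160321/94) = 20742*(-94/160321) = -1949748/160321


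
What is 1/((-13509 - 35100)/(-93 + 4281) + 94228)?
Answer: 1396/131526085 ≈ 1.0614e-5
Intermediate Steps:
1/((-13509 - 35100)/(-93 + 4281) + 94228) = 1/(-48609/4188 + 94228) = 1/(-48609*1/4188 + 94228) = 1/(-16203/1396 + 94228) = 1/(131526085/1396) = 1396/131526085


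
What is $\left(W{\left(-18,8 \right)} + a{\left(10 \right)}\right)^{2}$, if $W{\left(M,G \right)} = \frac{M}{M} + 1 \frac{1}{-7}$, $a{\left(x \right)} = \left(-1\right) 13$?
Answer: $\frac{7225}{49} \approx 147.45$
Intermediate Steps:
$a{\left(x \right)} = -13$
$W{\left(M,G \right)} = \frac{6}{7}$ ($W{\left(M,G \right)} = 1 + 1 \left(- \frac{1}{7}\right) = 1 - \frac{1}{7} = \frac{6}{7}$)
$\left(W{\left(-18,8 \right)} + a{\left(10 \right)}\right)^{2} = \left(\frac{6}{7} - 13\right)^{2} = \left(- \frac{85}{7}\right)^{2} = \frac{7225}{49}$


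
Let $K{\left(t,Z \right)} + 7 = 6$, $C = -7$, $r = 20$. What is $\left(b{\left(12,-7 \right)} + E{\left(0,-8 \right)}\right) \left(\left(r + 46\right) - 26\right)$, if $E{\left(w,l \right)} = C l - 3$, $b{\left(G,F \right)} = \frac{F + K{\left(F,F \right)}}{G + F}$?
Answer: $2056$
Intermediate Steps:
$K{\left(t,Z \right)} = -1$ ($K{\left(t,Z \right)} = -7 + 6 = -1$)
$b{\left(G,F \right)} = \frac{-1 + F}{F + G}$ ($b{\left(G,F \right)} = \frac{F - 1}{G + F} = \frac{-1 + F}{F + G}$)
$E{\left(w,l \right)} = -3 - 7 l$ ($E{\left(w,l \right)} = - 7 l - 3 = -3 - 7 l$)
$\left(b{\left(12,-7 \right)} + E{\left(0,-8 \right)}\right) \left(\left(r + 46\right) - 26\right) = \left(\frac{-1 - 7}{-7 + 12} - -53\right) \left(\left(20 + 46\right) - 26\right) = \left(\frac{1}{5} \left(-8\right) + \left(-3 + 56\right)\right) \left(66 - 26\right) = \left(\frac{1}{5} \left(-8\right) + 53\right) 40 = \left(- \frac{8}{5} + 53\right) 40 = \frac{257}{5} \cdot 40 = 2056$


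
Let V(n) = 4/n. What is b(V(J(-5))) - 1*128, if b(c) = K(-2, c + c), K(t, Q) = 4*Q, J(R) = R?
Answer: -672/5 ≈ -134.40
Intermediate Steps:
b(c) = 8*c (b(c) = 4*(c + c) = 4*(2*c) = 8*c)
b(V(J(-5))) - 1*128 = 8*(4/(-5)) - 1*128 = 8*(4*(-1/5)) - 128 = 8*(-4/5) - 128 = -32/5 - 128 = -672/5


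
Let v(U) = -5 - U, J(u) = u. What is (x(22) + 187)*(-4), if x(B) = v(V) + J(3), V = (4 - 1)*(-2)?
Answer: -764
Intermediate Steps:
V = -6 (V = 3*(-2) = -6)
x(B) = 4 (x(B) = (-5 - 1*(-6)) + 3 = (-5 + 6) + 3 = 1 + 3 = 4)
(x(22) + 187)*(-4) = (4 + 187)*(-4) = 191*(-4) = -764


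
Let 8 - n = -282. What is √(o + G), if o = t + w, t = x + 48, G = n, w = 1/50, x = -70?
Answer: 3*√2978/10 ≈ 16.371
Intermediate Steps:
n = 290 (n = 8 - 1*(-282) = 8 + 282 = 290)
w = 1/50 ≈ 0.020000
G = 290
t = -22 (t = -70 + 48 = -22)
o = -1099/50 (o = -22 + 1/50 = -1099/50 ≈ -21.980)
√(o + G) = √(-1099/50 + 290) = √(13401/50) = 3*√2978/10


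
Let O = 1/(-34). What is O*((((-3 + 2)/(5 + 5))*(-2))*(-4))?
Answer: 2/85 ≈ 0.023529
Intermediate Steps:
O = -1/34 ≈ -0.029412
O*((((-3 + 2)/(5 + 5))*(-2))*(-4)) = -((-3 + 2)/(5 + 5))*(-2)*(-4)/34 = --1/10*(-2)*(-4)/34 = --1*⅒*(-2)*(-4)/34 = -(-⅒*(-2))*(-4)/34 = -(-4)/170 = -1/34*(-⅘) = 2/85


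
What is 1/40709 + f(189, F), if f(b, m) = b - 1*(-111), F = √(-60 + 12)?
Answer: 12212701/40709 ≈ 300.00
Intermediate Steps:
F = 4*I*√3 (F = √(-48) = 4*I*√3 ≈ 6.9282*I)
f(b, m) = 111 + b (f(b, m) = b + 111 = 111 + b)
1/40709 + f(189, F) = 1/40709 + (111 + 189) = 1/40709 + 300 = 12212701/40709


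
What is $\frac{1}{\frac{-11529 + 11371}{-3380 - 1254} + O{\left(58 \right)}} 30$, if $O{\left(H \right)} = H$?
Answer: $\frac{13902}{26893} \approx 0.51694$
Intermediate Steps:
$\frac{1}{\frac{-11529 + 11371}{-3380 - 1254} + O{\left(58 \right)}} 30 = \frac{1}{\frac{-11529 + 11371}{-3380 - 1254} + 58} \cdot 30 = \frac{1}{- \frac{158}{-4634} + 58} \cdot 30 = \frac{1}{\left(-158\right) \left(- \frac{1}{4634}\right) + 58} \cdot 30 = \frac{1}{\frac{79}{2317} + 58} \cdot 30 = \frac{1}{\frac{134465}{2317}} \cdot 30 = \frac{2317}{134465} \cdot 30 = \frac{13902}{26893}$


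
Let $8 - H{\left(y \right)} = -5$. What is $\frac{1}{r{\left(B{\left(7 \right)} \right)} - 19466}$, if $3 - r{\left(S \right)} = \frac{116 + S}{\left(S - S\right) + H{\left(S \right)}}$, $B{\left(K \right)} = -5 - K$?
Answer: $- \frac{1}{19471} \approx -5.1358 \cdot 10^{-5}$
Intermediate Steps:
$H{\left(y \right)} = 13$ ($H{\left(y \right)} = 8 - -5 = 8 + 5 = 13$)
$r{\left(S \right)} = - \frac{77}{13} - \frac{S}{13}$ ($r{\left(S \right)} = 3 - \frac{116 + S}{\left(S - S\right) + 13} = 3 - \frac{116 + S}{0 + 13} = 3 - \frac{116 + S}{13} = 3 - \left(116 + S\right) \frac{1}{13} = 3 - \left(\frac{116}{13} + \frac{S}{13}\right) = - \frac{77}{13} - \frac{S}{13}$)
$\frac{1}{r{\left(B{\left(7 \right)} \right)} - 19466} = \frac{1}{\left(- \frac{77}{13} - \frac{-5 - 7}{13}\right) - 19466} = \frac{1}{\left(- \frac{77}{13} - - \frac{12}{13}\right) - 19466} = \frac{1}{\left(- \frac{77}{13} + \frac{12}{13}\right) - 19466} = \frac{1}{-5 - 19466} = \frac{1}{-19471} = - \frac{1}{19471}$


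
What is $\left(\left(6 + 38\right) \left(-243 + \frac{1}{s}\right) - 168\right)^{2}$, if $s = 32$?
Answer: $\frac{7546223161}{64} \approx 1.1791 \cdot 10^{8}$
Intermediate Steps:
$\left(\left(6 + 38\right) \left(-243 + \frac{1}{s}\right) - 168\right)^{2} = \left(\left(6 + 38\right) \left(-243 + \frac{1}{32}\right) - 168\right)^{2} = \left(44 \left(-243 + \frac{1}{32}\right) - 168\right)^{2} = \left(44 \left(- \frac{7775}{32}\right) - 168\right)^{2} = \left(- \frac{85525}{8} - 168\right)^{2} = \left(- \frac{86869}{8}\right)^{2} = \frac{7546223161}{64}$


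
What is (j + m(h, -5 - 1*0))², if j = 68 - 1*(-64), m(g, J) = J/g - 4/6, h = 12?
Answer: 2468041/144 ≈ 17139.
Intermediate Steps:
m(g, J) = -⅔ + J/g (m(g, J) = J/g - 4*⅙ = J/g - ⅔ = -⅔ + J/g)
j = 132 (j = 68 + 64 = 132)
(j + m(h, -5 - 1*0))² = (132 + (-⅔ + (-5 - 1*0)/12))² = (132 + (-⅔ + (-5 + 0)*(1/12)))² = (132 + (-⅔ - 5*1/12))² = (132 + (-⅔ - 5/12))² = (132 - 13/12)² = (1571/12)² = 2468041/144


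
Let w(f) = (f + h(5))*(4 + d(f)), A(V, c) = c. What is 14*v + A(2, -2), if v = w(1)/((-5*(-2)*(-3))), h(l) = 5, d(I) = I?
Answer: -16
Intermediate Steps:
w(f) = (4 + f)*(5 + f) (w(f) = (f + 5)*(4 + f) = (5 + f)*(4 + f) = (4 + f)*(5 + f))
v = -1 (v = (20 + 1**2 + 9*1)/((-5*(-2)*(-3))) = (20 + 1 + 9)/((10*(-3))) = 30/(-30) = 30*(-1/30) = -1)
14*v + A(2, -2) = 14*(-1) - 2 = -14 - 2 = -16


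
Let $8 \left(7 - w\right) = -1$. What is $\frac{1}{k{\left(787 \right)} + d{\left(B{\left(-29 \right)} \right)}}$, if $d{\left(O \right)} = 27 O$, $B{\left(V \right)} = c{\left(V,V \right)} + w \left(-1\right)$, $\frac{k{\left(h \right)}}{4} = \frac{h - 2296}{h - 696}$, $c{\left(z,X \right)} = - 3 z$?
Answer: $\frac{728}{1521735} \approx 0.0004784$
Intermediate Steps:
$w = \frac{57}{8}$ ($w = 7 - - \frac{1}{8} = 7 + \frac{1}{8} = \frac{57}{8} \approx 7.125$)
$k{\left(h \right)} = \frac{4 \left(-2296 + h\right)}{-696 + h}$ ($k{\left(h \right)} = 4 \frac{h - 2296}{h - 696} = 4 \frac{-2296 + h}{-696 + h} = \frac{4 \left(-2296 + h\right)}{-696 + h}$)
$B{\left(V \right)} = - \frac{57}{8} - 3 V$ ($B{\left(V \right)} = - 3 V + \frac{57}{8} \left(-1\right) = - 3 V - \frac{57}{8} = - \frac{57}{8} - 3 V$)
$\frac{1}{k{\left(787 \right)} + d{\left(B{\left(-29 \right)} \right)}} = \frac{1}{\frac{4 \left(-2296 + 787\right)}{-696 + 787} + 27 \left(- \frac{57}{8} - -87\right)} = \frac{1}{4 \cdot \frac{1}{91} \left(-1509\right) + 27 \left(- \frac{57}{8} + 87\right)} = \frac{1}{4 \cdot \frac{1}{91} \left(-1509\right) + 27 \cdot \frac{639}{8}} = \frac{1}{- \frac{6036}{91} + \frac{17253}{8}} = \frac{1}{\frac{1521735}{728}} = \frac{728}{1521735}$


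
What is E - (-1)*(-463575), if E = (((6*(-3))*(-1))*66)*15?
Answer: -445755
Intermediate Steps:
E = 17820 (E = (-18*(-1)*66)*15 = (18*66)*15 = 1188*15 = 17820)
E - (-1)*(-463575) = 17820 - (-1)*(-463575) = 17820 - 1*463575 = 17820 - 463575 = -445755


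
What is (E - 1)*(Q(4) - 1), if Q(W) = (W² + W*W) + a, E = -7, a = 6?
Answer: -296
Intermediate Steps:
Q(W) = 6 + 2*W² (Q(W) = (W² + W*W) + 6 = (W² + W²) + 6 = 2*W² + 6 = 6 + 2*W²)
(E - 1)*(Q(4) - 1) = (-7 - 1)*((6 + 2*4²) - 1) = -8*((6 + 2*16) - 1) = -8*((6 + 32) - 1) = -8*(38 - 1) = -8*37 = -296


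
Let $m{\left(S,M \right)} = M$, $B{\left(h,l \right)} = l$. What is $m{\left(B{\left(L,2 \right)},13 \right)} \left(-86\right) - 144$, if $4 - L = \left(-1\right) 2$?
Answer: $-1262$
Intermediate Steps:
$L = 6$ ($L = 4 - \left(-1\right) 2 = 4 - -2 = 4 + 2 = 6$)
$m{\left(B{\left(L,2 \right)},13 \right)} \left(-86\right) - 144 = 13 \left(-86\right) - 144 = -1118 - 144 = -1262$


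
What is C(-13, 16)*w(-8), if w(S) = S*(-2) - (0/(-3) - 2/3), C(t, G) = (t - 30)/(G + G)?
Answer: -1075/48 ≈ -22.396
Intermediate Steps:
C(t, G) = (-30 + t)/(2*G) (C(t, G) = (-30 + t)/((2*G)) = (-30 + t)*(1/(2*G)) = (-30 + t)/(2*G))
w(S) = 2/3 - 2*S (w(S) = -2*S - (0*(-1/3) - 2*1/3) = -2*S - (0 - 2/3) = -2*S - 1*(-2/3) = -2*S + 2/3 = 2/3 - 2*S)
C(-13, 16)*w(-8) = ((1/2)*(-30 - 13)/16)*(2/3 - 2*(-8)) = ((1/2)*(1/16)*(-43))*(2/3 + 16) = -43/32*50/3 = -1075/48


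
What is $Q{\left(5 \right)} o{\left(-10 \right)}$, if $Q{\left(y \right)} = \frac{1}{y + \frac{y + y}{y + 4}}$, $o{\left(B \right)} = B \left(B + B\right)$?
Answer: $\frac{360}{11} \approx 32.727$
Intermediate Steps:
$o{\left(B \right)} = 2 B^{2}$ ($o{\left(B \right)} = B 2 B = 2 B^{2}$)
$Q{\left(y \right)} = \frac{1}{y + \frac{2 y}{4 + y}}$
$Q{\left(5 \right)} o{\left(-10 \right)} = \frac{4 + 5}{5 \left(6 + 5\right)} 2 \left(-10\right)^{2} = \frac{1}{5} \cdot \frac{1}{11} \cdot 9 \cdot 2 \cdot 100 = \frac{1}{5} \cdot \frac{1}{11} \cdot 9 \cdot 200 = \frac{9}{55} \cdot 200 = \frac{360}{11}$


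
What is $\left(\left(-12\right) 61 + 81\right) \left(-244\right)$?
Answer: $158844$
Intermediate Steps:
$\left(\left(-12\right) 61 + 81\right) \left(-244\right) = \left(-732 + 81\right) \left(-244\right) = \left(-651\right) \left(-244\right) = 158844$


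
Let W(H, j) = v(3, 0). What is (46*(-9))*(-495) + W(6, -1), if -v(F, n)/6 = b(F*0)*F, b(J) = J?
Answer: 204930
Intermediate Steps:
v(F, n) = 0 (v(F, n) = -6*F*0*F = -0*F = -6*0 = 0)
W(H, j) = 0
(46*(-9))*(-495) + W(6, -1) = (46*(-9))*(-495) + 0 = -414*(-495) + 0 = 204930 + 0 = 204930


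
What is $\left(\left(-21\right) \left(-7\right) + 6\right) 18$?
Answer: $2754$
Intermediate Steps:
$\left(\left(-21\right) \left(-7\right) + 6\right) 18 = \left(147 + 6\right) 18 = 153 \cdot 18 = 2754$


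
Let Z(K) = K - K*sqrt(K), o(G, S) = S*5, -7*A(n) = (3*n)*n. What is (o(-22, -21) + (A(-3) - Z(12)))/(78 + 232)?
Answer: -423/1085 + 12*sqrt(3)/155 ≈ -0.25577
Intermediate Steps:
A(n) = -3*n**2/7 (A(n) = -3*n*n/7 = -3*n**2/7)
o(G, S) = 5*S
Z(K) = K - K**(3/2)
(o(-22, -21) + (A(-3) - Z(12)))/(78 + 232) = (5*(-21) + (-3/7*(-3)**2 - (12 - 12**(3/2))))/(78 + 232) = (-105 + (-3/7*9 - (12 - 24*sqrt(3))))/310 = (-105 + (-27/7 - (12 - 24*sqrt(3))))*(1/310) = (-105 + (-27/7 + (-12 + 24*sqrt(3))))*(1/310) = (-105 + (-111/7 + 24*sqrt(3)))*(1/310) = (-846/7 + 24*sqrt(3))*(1/310) = -423/1085 + 12*sqrt(3)/155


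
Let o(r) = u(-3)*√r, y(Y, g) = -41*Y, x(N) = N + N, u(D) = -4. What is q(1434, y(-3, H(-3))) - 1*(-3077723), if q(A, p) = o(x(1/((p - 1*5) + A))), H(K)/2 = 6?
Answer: 3077723 - √194/97 ≈ 3.0777e+6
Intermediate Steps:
H(K) = 12 (H(K) = 2*6 = 12)
x(N) = 2*N
o(r) = -4*√r
q(A, p) = -4*√2*√(1/(-5 + A + p)) (q(A, p) = -4*√2*√(1/((p - 1*5) + A)) = -4*√2*√(1/((p - 5) + A)) = -4*√2*√(1/((-5 + p) + A)) = -4*√2*√(1/(-5 + A + p)))
q(1434, y(-3, H(-3))) - 1*(-3077723) = -4*√2*√(1/(-5 + 1434 - 41*(-3))) - 1*(-3077723) = -4*√2*√(1/(-5 + 1434 + 123)) + 3077723 = -4*√2*√(1/1552) + 3077723 = -4*√2*√97/388 + 3077723 = -√194/97 + 3077723 = 3077723 - √194/97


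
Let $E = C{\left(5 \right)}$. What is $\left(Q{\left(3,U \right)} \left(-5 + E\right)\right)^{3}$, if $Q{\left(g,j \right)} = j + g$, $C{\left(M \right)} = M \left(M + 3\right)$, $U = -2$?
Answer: $42875$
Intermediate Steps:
$C{\left(M \right)} = M \left(3 + M\right)$
$Q{\left(g,j \right)} = g + j$
$E = 40$ ($E = 5 \left(3 + 5\right) = 5 \cdot 8 = 40$)
$\left(Q{\left(3,U \right)} \left(-5 + E\right)\right)^{3} = \left(\left(3 - 2\right) \left(-5 + 40\right)\right)^{3} = \left(1 \cdot 35\right)^{3} = 35^{3} = 42875$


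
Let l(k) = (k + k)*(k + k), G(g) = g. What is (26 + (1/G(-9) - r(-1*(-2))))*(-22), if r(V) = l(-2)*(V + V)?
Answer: 7546/9 ≈ 838.44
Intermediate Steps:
l(k) = 4*k**2 (l(k) = (2*k)*(2*k) = 4*k**2)
r(V) = 32*V (r(V) = (4*(-2)**2)*(V + V) = (4*4)*(2*V) = 16*(2*V) = 32*V)
(26 + (1/G(-9) - r(-1*(-2))))*(-22) = (26 + (1/(-9) - 32*(-1*(-2))))*(-22) = (26 + (-1/9 - 32*2))*(-22) = (26 + (-1/9 - 1*64))*(-22) = (26 + (-1/9 - 64))*(-22) = (26 - 577/9)*(-22) = -343/9*(-22) = 7546/9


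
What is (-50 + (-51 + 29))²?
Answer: 5184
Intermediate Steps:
(-50 + (-51 + 29))² = (-50 - 22)² = (-72)² = 5184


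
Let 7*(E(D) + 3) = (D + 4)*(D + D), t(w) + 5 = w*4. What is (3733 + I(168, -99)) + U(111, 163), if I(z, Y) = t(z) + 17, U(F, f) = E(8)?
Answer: 31090/7 ≈ 4441.4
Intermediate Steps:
t(w) = -5 + 4*w (t(w) = -5 + w*4 = -5 + 4*w)
E(D) = -3 + 2*D*(4 + D)/7 (E(D) = -3 + ((D + 4)*(D + D))/7 = -3 + ((4 + D)*(2*D))/7 = -3 + (2*D*(4 + D))/7 = -3 + 2*D*(4 + D)/7)
U(F, f) = 171/7 (U(F, f) = -3 + (2/7)*8**2 + (8/7)*8 = -3 + (2/7)*64 + 64/7 = -3 + 128/7 + 64/7 = 171/7)
I(z, Y) = 12 + 4*z (I(z, Y) = (-5 + 4*z) + 17 = 12 + 4*z)
(3733 + I(168, -99)) + U(111, 163) = (3733 + (12 + 4*168)) + 171/7 = (3733 + (12 + 672)) + 171/7 = (3733 + 684) + 171/7 = 4417 + 171/7 = 31090/7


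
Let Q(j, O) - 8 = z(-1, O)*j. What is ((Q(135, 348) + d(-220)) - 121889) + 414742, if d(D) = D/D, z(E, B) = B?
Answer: 339842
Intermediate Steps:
Q(j, O) = 8 + O*j
d(D) = 1
((Q(135, 348) + d(-220)) - 121889) + 414742 = (((8 + 348*135) + 1) - 121889) + 414742 = (((8 + 46980) + 1) - 121889) + 414742 = ((46988 + 1) - 121889) + 414742 = (46989 - 121889) + 414742 = -74900 + 414742 = 339842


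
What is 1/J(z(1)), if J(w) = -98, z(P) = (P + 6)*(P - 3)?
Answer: -1/98 ≈ -0.010204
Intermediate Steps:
z(P) = (-3 + P)*(6 + P) (z(P) = (6 + P)*(-3 + P) = (-3 + P)*(6 + P))
1/J(z(1)) = 1/(-98) = -1/98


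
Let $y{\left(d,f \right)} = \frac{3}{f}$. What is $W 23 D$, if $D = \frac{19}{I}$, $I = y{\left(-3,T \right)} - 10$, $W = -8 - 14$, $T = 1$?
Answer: $\frac{9614}{7} \approx 1373.4$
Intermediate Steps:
$W = -22$ ($W = -8 - 14 = -22$)
$I = -7$ ($I = \frac{3}{1} - 10 = 3 \cdot 1 - 10 = 3 - 10 = -7$)
$D = - \frac{19}{7}$ ($D = \frac{19}{-7} = 19 \left(- \frac{1}{7}\right) = - \frac{19}{7} \approx -2.7143$)
$W 23 D = \left(-22\right) 23 \left(- \frac{19}{7}\right) = \left(-506\right) \left(- \frac{19}{7}\right) = \frac{9614}{7}$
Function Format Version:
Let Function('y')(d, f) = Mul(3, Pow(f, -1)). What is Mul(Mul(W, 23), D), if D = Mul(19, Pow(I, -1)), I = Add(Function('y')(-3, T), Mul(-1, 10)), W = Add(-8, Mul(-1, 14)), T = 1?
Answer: Rational(9614, 7) ≈ 1373.4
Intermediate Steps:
W = -22 (W = Add(-8, -14) = -22)
I = -7 (I = Add(Mul(3, Pow(1, -1)), Mul(-1, 10)) = Add(Mul(3, 1), -10) = Add(3, -10) = -7)
D = Rational(-19, 7) (D = Mul(19, Pow(-7, -1)) = Mul(19, Rational(-1, 7)) = Rational(-19, 7) ≈ -2.7143)
Mul(Mul(W, 23), D) = Mul(Mul(-22, 23), Rational(-19, 7)) = Mul(-506, Rational(-19, 7)) = Rational(9614, 7)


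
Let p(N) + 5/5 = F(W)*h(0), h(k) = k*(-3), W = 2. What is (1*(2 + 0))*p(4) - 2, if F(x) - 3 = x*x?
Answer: -4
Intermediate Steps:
h(k) = -3*k
F(x) = 3 + x² (F(x) = 3 + x*x = 3 + x²)
p(N) = -1 (p(N) = -1 + (3 + 2²)*(-3*0) = -1 + (3 + 4)*0 = -1 + 7*0 = -1 + 0 = -1)
(1*(2 + 0))*p(4) - 2 = (1*(2 + 0))*(-1) - 2 = (1*2)*(-1) - 2 = 2*(-1) - 2 = -2 - 2 = -4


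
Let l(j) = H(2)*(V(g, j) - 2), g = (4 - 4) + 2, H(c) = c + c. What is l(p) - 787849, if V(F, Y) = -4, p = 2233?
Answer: -787873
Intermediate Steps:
H(c) = 2*c
g = 2 (g = 0 + 2 = 2)
l(j) = -24 (l(j) = (2*2)*(-4 - 2) = 4*(-6) = -24)
l(p) - 787849 = -24 - 787849 = -787873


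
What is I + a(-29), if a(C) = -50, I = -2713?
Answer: -2763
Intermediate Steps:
I + a(-29) = -2713 - 50 = -2763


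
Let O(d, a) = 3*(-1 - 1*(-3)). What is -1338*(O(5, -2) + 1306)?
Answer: -1755456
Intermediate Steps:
O(d, a) = 6 (O(d, a) = 3*(-1 + 3) = 3*2 = 6)
-1338*(O(5, -2) + 1306) = -1338*(6 + 1306) = -1338*1312 = -1755456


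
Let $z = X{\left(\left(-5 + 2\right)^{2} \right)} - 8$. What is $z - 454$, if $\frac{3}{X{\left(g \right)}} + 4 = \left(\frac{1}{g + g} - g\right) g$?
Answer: $- \frac{78084}{169} \approx -462.04$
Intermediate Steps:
$X{\left(g \right)} = \frac{3}{-4 + g \left(\frac{1}{2 g} - g\right)}$ ($X{\left(g \right)} = \frac{3}{-4 + \left(\frac{1}{g + g} - g\right) g} = \frac{3}{-4 + \left(\frac{1}{2 g} - g\right) g} = \frac{3}{-4 + g \left(\frac{1}{2 g} - g\right)}$)
$z = - \frac{1358}{169}$ ($z = - \frac{6}{7 + 2 \left(\left(-5 + 2\right)^{2}\right)^{2}} - 8 = - \frac{6}{7 + 2 \left(\left(-3\right)^{2}\right)^{2}} - 8 = - \frac{6}{7 + 2 \cdot 9^{2}} - 8 = - \frac{6}{7 + 2 \cdot 81} - 8 = - \frac{6}{7 + 162} - 8 = - \frac{6}{169} - 8 = - \frac{1358}{169} \approx -8.0355$)
$z - 454 = - \frac{1358}{169} - 454 = - \frac{78084}{169}$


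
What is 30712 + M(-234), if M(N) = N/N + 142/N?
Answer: 3593350/117 ≈ 30712.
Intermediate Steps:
M(N) = 1 + 142/N
30712 + M(-234) = 30712 + (142 - 234)/(-234) = 30712 - 1/234*(-92) = 30712 + 46/117 = 3593350/117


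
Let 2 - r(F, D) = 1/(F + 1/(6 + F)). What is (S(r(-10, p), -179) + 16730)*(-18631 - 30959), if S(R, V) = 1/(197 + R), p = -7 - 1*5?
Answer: -752484340810/907 ≈ -8.2964e+8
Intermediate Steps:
p = -12 (p = -7 - 5 = -12)
r(F, D) = 2 - 1/(F + 1/(6 + F))
(S(r(-10, p), -179) + 16730)*(-18631 - 30959) = (1/(197 + (-4 + 2*(-10)² + 11*(-10))/(1 + (-10)² + 6*(-10))) + 16730)*(-18631 - 30959) = (1/(197 + (-4 + 2*100 - 110)/(1 + 100 - 60)) + 16730)*(-49590) = (1/(197 + (-4 + 200 - 110)/41) + 16730)*(-49590) = (1/(197 + (1/41)*86) + 16730)*(-49590) = (1/(197 + 86/41) + 16730)*(-49590) = (1/(8163/41) + 16730)*(-49590) = (41/8163 + 16730)*(-49590) = (136567031/8163)*(-49590) = -752484340810/907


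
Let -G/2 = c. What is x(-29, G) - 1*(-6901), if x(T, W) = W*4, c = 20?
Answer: 6741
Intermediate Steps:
G = -40 (G = -2*20 = -40)
x(T, W) = 4*W
x(-29, G) - 1*(-6901) = 4*(-40) - 1*(-6901) = -160 + 6901 = 6741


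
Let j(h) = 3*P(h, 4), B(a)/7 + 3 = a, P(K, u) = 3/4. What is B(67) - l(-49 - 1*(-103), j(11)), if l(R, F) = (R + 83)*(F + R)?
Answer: -29033/4 ≈ -7258.3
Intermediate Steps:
P(K, u) = ¾ (P(K, u) = 3*(¼) = ¾)
B(a) = -21 + 7*a
j(h) = 9/4 (j(h) = 3*(¾) = 9/4)
l(R, F) = (83 + R)*(F + R)
B(67) - l(-49 - 1*(-103), j(11)) = (-21 + 7*67) - ((-49 - 1*(-103))² + 83*(9/4) + 83*(-49 - 1*(-103)) + 9*(-49 - 1*(-103))/4) = (-21 + 469) - ((-49 + 103)² + 747/4 + 83*(-49 + 103) + 9*(-49 + 103)/4) = 448 - (54² + 747/4 + 83*54 + (9/4)*54) = 448 - (2916 + 747/4 + 4482 + 243/2) = 448 - 1*30825/4 = 448 - 30825/4 = -29033/4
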